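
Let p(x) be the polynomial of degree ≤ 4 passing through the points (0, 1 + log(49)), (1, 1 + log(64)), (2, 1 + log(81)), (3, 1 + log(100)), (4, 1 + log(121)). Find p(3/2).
1 + log(36*11**(3/64)*sqrt(2)*3**(13/16)*5**(11/16)*7**(59/64)/35)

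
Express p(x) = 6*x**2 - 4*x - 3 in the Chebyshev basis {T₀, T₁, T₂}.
(-4)T₁ + (3)T₂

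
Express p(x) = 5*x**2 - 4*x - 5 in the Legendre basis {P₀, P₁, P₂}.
(-10/3)P₀ + (-4)P₁ + (10/3)P₂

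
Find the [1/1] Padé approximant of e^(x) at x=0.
(x/2 + 1)/(1 - x/2)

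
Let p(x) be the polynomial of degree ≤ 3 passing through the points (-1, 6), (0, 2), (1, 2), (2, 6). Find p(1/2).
3/2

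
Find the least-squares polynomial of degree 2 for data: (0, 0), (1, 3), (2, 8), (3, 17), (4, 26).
-4/35 + (71/35)x + (8/7)x²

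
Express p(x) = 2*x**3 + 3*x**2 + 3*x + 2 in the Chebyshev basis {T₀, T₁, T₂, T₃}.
(7/2)T₀ + (9/2)T₁ + (3/2)T₂ + (1/2)T₃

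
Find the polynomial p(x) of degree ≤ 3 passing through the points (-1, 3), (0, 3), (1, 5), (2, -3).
-2*x**3 + x**2 + 3*x + 3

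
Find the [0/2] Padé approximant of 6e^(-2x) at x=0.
6/(2*x**2 + 2*x + 1)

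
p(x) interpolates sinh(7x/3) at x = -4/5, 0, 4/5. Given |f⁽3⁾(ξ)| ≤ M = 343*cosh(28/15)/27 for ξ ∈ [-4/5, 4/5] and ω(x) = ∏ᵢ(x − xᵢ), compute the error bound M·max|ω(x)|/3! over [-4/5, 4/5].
21952*sqrt(3)*cosh(28/15)/91125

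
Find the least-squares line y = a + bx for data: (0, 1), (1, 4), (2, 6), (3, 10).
a = 9/10, b = 29/10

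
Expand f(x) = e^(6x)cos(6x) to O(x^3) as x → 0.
1 + 6*x + O(x**3)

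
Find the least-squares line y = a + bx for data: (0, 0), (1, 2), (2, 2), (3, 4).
a = 1/5, b = 6/5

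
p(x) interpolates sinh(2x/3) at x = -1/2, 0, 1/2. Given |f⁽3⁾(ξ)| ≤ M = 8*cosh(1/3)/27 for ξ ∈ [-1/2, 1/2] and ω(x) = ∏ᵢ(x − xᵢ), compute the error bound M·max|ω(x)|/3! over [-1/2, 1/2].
sqrt(3)*cosh(1/3)/729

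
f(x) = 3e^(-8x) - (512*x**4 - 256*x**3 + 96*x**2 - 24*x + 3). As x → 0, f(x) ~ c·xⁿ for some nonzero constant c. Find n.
5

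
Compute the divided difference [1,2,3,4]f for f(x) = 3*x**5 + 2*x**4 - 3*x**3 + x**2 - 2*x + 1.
212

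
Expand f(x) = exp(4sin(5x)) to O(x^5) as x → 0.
1 + 20*x + 200*x**2 + 1250*x**3 + 5000*x**4 + O(x**5)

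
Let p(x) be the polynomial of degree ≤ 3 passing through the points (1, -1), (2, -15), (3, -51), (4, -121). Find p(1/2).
3/2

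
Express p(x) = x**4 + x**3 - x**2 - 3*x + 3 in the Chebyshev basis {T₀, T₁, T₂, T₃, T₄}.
(23/8)T₀ + (-9/4)T₁ + (1/4)T₃ + (1/8)T₄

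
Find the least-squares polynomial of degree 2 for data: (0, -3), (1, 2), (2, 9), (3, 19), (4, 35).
-92/35 + (151/70)x + (25/14)x²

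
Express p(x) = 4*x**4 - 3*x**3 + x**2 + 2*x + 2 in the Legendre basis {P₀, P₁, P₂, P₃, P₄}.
(47/15)P₀ + (1/5)P₁ + (62/21)P₂ + (-6/5)P₃ + (32/35)P₄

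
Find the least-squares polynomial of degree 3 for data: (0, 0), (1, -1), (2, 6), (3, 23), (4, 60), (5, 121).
-8/63 + (-272/189)x + (5/126)x² + (55/54)x³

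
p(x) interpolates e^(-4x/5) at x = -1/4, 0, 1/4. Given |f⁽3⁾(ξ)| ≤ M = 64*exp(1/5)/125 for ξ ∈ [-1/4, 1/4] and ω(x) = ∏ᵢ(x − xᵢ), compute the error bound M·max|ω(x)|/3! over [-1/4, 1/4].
sqrt(3)*exp(1/5)/3375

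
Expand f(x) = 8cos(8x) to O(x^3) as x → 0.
8 - 256*x**2 + O(x**3)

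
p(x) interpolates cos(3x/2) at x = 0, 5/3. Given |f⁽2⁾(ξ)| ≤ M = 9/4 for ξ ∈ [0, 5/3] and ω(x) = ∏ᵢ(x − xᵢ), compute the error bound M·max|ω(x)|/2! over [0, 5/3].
25/32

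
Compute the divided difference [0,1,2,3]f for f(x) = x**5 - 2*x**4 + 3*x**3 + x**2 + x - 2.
16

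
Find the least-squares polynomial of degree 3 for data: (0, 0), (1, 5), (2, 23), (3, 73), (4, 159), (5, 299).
19/126 + (239/756)x + (116/63)x² + (217/108)x³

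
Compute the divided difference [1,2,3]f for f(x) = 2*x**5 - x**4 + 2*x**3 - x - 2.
167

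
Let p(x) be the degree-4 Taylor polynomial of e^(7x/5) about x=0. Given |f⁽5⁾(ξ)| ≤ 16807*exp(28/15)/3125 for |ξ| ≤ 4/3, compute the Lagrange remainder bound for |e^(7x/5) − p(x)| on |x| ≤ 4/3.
2151296*exp(28/15)/11390625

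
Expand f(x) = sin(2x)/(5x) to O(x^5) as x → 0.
2/5 - 4*x**2/15 + 4*x**4/75 + O(x**5)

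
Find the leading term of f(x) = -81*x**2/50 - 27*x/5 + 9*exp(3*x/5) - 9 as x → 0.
81*x**3/250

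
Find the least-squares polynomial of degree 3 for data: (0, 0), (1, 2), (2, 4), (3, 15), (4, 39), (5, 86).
1/126 + (425/108)x + (-407/126)x² + (127/108)x³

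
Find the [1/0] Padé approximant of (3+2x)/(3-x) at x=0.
x + 1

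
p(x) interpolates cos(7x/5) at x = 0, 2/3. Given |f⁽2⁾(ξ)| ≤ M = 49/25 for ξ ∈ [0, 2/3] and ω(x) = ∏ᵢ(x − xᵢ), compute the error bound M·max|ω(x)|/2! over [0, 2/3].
49/450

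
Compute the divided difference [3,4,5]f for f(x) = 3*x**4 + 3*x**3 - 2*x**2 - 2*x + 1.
325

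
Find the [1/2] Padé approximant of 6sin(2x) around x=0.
12*x/(2*x**2/3 + 1)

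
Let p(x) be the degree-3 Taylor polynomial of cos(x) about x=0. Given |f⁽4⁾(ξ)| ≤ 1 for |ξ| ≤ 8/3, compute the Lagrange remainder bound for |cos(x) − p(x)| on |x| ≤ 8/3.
512/243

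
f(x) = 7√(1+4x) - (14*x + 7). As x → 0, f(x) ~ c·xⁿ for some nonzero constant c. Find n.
2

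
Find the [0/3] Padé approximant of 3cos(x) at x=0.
3/(x**2/2 + 1)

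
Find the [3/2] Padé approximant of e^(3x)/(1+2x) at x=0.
(549*x**3/380 + 909*x**2/380 + 45*x/19 + 1)/(-561*x**2/380 + 26*x/19 + 1)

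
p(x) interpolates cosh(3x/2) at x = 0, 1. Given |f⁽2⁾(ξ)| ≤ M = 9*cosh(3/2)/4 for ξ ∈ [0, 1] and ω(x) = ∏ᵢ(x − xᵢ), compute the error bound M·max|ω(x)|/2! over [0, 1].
9*cosh(3/2)/32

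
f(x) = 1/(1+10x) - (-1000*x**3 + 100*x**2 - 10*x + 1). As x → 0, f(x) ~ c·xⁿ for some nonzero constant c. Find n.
4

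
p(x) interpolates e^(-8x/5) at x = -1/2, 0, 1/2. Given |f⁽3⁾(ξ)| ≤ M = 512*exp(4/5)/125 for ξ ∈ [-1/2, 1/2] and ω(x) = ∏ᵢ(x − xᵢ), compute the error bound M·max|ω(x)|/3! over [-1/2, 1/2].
64*sqrt(3)*exp(4/5)/3375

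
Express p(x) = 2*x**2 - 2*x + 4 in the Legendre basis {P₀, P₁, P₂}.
(14/3)P₀ + (-2)P₁ + (4/3)P₂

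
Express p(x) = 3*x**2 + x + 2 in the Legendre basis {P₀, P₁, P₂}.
(3)P₀ + P₁ + (2)P₂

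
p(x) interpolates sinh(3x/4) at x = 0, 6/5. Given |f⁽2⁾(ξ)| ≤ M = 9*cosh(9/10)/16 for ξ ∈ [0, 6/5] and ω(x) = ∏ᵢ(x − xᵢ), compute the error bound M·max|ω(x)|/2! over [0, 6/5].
81*cosh(9/10)/800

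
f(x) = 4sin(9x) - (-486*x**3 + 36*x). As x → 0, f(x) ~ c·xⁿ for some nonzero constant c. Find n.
5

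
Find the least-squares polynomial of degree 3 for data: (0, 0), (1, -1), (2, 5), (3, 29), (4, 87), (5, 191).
-1/14 + (25/28)x + (-53/14)x² + (9/4)x³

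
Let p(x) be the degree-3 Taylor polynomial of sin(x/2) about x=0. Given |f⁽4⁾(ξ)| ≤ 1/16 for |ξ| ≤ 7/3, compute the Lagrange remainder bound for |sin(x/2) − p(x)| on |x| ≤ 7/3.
2401/31104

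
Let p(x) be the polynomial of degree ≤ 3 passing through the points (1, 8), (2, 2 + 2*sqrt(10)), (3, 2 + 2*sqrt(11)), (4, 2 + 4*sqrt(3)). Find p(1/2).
-35*sqrt(10)/8 - 5*sqrt(3)/4 + 21*sqrt(11)/8 + 121/8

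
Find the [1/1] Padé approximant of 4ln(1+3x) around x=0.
12*x/(3*x/2 + 1)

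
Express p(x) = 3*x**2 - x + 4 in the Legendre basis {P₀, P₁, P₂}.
(5)P₀ - P₁ + (2)P₂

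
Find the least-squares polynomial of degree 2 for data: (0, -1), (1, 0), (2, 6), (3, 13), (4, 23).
-9/7 + (47/70)x + (19/14)x²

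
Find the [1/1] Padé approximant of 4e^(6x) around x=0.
(12*x + 4)/(1 - 3*x)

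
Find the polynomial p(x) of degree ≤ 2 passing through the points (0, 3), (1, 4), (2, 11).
3*x**2 - 2*x + 3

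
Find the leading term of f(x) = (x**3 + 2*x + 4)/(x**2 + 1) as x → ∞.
x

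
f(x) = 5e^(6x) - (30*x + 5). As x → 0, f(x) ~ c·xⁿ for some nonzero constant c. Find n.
2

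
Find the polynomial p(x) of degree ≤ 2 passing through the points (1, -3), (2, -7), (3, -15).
-2*x**2 + 2*x - 3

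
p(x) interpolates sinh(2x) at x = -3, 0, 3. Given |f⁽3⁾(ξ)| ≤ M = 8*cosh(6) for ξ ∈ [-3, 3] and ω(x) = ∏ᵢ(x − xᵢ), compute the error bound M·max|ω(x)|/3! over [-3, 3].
8*sqrt(3)*cosh(6)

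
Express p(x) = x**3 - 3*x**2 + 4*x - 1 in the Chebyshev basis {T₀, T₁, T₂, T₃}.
(-5/2)T₀ + (19/4)T₁ + (-3/2)T₂ + (1/4)T₃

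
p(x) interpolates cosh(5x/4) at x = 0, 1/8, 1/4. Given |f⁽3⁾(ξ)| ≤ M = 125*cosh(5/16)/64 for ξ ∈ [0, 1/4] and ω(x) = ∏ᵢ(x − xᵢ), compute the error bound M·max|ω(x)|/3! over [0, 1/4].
125*sqrt(3)*cosh(5/16)/884736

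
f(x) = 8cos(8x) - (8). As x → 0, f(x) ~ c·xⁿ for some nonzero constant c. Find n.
2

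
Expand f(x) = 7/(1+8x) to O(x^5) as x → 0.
7 - 56*x + 448*x**2 - 3584*x**3 + 28672*x**4 + O(x**5)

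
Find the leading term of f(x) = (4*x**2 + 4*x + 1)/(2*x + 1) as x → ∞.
2*x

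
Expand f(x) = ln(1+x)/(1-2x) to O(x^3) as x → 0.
x + 3*x**2/2 + O(x**3)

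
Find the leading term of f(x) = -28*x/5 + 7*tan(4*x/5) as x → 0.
448*x**3/375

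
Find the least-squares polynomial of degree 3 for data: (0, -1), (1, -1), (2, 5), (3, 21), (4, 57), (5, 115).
-62/63 + (-247/378)x + (-20/63)x² + (55/54)x³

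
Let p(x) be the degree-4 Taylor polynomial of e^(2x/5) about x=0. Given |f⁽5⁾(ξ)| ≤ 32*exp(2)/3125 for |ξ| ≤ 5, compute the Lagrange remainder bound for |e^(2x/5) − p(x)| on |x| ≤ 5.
4*exp(2)/15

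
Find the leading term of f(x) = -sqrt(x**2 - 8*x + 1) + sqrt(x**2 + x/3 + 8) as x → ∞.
25/6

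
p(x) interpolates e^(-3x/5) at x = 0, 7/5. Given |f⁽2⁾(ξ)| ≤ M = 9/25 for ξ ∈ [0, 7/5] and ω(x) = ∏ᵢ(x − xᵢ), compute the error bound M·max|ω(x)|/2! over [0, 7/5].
441/5000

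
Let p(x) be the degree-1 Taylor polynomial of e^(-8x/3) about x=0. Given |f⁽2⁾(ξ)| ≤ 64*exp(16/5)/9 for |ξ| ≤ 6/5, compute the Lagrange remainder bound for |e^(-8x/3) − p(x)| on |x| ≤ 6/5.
128*exp(16/5)/25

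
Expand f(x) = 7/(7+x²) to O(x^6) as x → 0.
1 - x**2/7 + x**4/49 + O(x**6)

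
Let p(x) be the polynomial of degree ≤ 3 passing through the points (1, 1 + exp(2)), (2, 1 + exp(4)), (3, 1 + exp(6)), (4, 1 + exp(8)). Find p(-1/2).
-35*exp(8)/16 - 189*exp(4)/16 + 1 + 105*exp(2)/16 + 135*exp(6)/16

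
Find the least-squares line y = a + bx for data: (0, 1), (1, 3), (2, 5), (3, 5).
a = 7/5, b = 7/5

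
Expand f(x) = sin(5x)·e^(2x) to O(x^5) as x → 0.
5*x + 10*x**2 - 65*x**3/6 - 35*x**4 + O(x**5)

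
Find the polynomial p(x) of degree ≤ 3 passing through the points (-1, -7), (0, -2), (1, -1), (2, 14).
3*x**3 - 2*x**2 - 2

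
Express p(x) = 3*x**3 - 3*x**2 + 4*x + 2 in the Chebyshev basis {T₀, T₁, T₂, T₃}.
(1/2)T₀ + (25/4)T₁ + (-3/2)T₂ + (3/4)T₃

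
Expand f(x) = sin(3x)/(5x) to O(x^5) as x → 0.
3/5 - 9*x**2/10 + 81*x**4/200 + O(x**5)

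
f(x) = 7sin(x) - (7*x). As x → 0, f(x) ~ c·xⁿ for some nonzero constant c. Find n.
3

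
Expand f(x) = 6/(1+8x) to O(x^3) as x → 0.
6 - 48*x + 384*x**2 + O(x**3)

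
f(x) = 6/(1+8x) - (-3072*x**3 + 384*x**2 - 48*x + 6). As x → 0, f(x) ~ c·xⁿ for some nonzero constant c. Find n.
4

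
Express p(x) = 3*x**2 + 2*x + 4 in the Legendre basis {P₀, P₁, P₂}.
(5)P₀ + (2)P₁ + (2)P₂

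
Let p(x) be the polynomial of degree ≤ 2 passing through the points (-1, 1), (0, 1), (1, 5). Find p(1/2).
5/2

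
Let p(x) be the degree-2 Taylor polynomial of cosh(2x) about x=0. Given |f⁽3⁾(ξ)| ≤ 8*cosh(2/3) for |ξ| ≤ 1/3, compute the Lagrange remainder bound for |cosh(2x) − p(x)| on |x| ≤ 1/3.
4*cosh(2/3)/81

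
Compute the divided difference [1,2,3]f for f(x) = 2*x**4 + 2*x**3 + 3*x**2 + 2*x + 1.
65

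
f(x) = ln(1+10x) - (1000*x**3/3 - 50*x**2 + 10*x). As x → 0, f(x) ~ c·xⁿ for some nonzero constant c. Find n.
4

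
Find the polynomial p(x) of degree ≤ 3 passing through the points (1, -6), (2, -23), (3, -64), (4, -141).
-2*x**3 - 3*x - 1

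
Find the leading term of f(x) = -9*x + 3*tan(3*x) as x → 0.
27*x**3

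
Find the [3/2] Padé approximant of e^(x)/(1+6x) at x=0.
(11717*x**3/274260 + 3291*x**2/13060 + 17187*x/22855 + 1)/(-136033*x**2/91420 + 131462*x/22855 + 1)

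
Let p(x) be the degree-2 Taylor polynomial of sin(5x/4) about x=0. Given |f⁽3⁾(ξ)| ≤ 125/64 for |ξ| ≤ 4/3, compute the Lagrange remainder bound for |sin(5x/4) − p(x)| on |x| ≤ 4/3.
125/162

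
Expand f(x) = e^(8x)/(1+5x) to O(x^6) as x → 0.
1 + 3*x + 17*x**2 + x**3/3 + 169*x**4 - 8579*x**5/15 + O(x**6)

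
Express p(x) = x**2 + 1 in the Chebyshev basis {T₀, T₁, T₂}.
(3/2)T₀ + (1/2)T₂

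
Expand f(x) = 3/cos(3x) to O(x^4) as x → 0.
3 + 27*x**2/2 + O(x**4)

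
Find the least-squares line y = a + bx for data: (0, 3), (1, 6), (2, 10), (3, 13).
a = 29/10, b = 17/5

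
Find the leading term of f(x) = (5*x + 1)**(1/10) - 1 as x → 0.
x/2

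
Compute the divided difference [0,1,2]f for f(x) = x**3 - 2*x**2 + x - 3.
1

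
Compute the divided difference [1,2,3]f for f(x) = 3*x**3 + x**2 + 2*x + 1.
19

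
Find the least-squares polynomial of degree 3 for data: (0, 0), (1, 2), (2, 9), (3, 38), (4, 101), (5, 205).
5/14 + (13/28)x + (-53/28)x² + (2)x³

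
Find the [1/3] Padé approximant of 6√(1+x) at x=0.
(21*x/4 + 6)/(x**3/64 - x**2/16 + 3*x/8 + 1)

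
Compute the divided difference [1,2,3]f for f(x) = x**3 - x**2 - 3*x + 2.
5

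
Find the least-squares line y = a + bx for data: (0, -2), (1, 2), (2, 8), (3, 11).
a = -2, b = 9/2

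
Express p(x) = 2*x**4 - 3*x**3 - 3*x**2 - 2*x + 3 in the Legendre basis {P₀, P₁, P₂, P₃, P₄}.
(12/5)P₀ + (-19/5)P₁ + (-6/7)P₂ + (-6/5)P₃ + (16/35)P₄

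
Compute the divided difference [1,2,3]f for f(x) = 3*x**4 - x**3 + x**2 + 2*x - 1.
70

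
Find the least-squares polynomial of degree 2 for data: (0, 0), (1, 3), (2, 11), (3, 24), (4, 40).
-6/35 + (87/70)x + (31/14)x²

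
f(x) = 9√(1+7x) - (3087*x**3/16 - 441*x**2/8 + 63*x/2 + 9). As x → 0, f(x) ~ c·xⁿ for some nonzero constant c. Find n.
4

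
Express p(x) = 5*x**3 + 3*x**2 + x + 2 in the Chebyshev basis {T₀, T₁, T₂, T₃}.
(7/2)T₀ + (19/4)T₁ + (3/2)T₂ + (5/4)T₃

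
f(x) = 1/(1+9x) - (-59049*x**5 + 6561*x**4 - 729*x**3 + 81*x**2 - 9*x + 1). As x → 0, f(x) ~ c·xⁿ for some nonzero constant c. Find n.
6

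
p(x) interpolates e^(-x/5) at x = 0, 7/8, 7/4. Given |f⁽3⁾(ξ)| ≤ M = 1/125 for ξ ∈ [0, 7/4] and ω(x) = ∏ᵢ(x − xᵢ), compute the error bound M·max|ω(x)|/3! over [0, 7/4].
343*sqrt(3)/1728000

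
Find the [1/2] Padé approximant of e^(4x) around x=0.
(4*x/3 + 1)/(8*x**2/3 - 8*x/3 + 1)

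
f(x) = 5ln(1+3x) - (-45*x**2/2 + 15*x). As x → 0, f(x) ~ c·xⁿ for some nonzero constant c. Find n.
3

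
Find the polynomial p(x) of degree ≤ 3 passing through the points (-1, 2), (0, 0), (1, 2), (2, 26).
3*x**3 + 2*x**2 - 3*x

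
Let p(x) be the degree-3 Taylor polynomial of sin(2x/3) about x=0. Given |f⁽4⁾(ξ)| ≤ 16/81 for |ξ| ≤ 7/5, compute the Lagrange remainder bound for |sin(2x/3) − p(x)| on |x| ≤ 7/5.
4802/151875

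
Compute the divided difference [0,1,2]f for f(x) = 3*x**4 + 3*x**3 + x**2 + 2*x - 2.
31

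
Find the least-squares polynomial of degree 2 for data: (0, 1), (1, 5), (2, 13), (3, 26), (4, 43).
36/35 + (23/14)x + (31/14)x²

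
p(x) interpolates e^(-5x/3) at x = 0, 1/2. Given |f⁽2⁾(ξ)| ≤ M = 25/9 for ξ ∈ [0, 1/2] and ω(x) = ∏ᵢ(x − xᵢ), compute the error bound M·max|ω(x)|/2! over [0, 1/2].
25/288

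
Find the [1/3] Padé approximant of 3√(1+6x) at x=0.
(63*x/4 + 3)/(27*x**3/8 - 9*x**2/4 + 9*x/4 + 1)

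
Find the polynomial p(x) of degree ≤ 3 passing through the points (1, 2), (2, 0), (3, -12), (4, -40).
-x**3 + x**2 + 2*x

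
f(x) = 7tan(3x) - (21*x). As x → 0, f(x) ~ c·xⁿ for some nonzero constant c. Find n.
3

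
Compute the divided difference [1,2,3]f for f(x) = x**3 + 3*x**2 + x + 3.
9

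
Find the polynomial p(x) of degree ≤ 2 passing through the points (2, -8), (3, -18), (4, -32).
-2*x**2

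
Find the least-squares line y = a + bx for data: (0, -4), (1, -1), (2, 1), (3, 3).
a = -37/10, b = 23/10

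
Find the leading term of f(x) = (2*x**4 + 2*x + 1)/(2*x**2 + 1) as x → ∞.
x**2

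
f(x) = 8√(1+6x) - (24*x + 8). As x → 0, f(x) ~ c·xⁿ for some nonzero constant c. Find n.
2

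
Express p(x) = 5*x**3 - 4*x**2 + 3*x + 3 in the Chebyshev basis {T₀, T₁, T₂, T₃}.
T₀ + (27/4)T₁ + (-2)T₂ + (5/4)T₃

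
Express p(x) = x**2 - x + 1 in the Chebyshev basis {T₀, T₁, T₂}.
(3/2)T₀ - T₁ + (1/2)T₂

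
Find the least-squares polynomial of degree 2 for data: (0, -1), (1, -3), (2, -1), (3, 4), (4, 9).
-48/35 + (-151/70)x + (17/14)x²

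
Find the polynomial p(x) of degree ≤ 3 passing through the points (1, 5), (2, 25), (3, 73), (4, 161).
2*x**3 + 2*x**2 + 1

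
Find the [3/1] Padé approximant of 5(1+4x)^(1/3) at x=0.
(-320*x**3/81 + 80*x**2/9 + 20*x + 5)/(8*x/3 + 1)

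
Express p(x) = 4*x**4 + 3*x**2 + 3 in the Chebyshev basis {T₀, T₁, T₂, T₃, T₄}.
(6)T₀ + (7/2)T₂ + (1/2)T₄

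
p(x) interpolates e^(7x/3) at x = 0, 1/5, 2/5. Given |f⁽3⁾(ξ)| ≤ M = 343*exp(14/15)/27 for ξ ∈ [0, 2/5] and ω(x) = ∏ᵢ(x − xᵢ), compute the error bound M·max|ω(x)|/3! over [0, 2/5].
343*sqrt(3)*exp(14/15)/91125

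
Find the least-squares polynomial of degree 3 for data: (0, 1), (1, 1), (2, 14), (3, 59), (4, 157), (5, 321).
74/63 + (-43/27)x + (-130/63)x² + (82/27)x³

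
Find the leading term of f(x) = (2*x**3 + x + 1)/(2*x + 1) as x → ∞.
x**2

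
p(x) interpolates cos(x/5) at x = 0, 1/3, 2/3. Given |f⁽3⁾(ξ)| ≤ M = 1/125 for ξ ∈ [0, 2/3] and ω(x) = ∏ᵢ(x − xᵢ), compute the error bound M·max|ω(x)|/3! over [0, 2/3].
sqrt(3)/91125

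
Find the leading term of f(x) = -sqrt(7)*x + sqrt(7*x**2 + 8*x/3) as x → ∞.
4*sqrt(7)/21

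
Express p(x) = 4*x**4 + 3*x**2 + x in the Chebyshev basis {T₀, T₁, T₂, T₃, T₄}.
(3)T₀ + T₁ + (7/2)T₂ + (1/2)T₄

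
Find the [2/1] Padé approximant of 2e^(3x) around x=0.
(3*x**2 + 4*x + 2)/(1 - x)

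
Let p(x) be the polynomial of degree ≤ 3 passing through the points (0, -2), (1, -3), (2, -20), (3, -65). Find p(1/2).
-5/4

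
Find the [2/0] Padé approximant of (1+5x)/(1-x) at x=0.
6*x**2 + 6*x + 1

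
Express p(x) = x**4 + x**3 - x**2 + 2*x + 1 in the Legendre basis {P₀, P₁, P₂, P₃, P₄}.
(13/15)P₀ + (13/5)P₁ + (-2/21)P₂ + (2/5)P₃ + (8/35)P₄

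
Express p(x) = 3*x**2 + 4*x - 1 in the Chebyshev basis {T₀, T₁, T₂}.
(1/2)T₀ + (4)T₁ + (3/2)T₂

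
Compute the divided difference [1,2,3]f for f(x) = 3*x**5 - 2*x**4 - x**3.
214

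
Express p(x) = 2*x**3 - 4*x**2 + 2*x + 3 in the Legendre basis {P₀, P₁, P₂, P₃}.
(5/3)P₀ + (16/5)P₁ + (-8/3)P₂ + (4/5)P₃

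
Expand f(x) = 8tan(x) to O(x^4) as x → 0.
8*x + 8*x**3/3 + O(x**4)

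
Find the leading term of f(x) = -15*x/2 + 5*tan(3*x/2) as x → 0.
45*x**3/8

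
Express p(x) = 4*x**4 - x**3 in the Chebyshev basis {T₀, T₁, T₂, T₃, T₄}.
(3/2)T₀ + (-3/4)T₁ + (2)T₂ + (-1/4)T₃ + (1/2)T₄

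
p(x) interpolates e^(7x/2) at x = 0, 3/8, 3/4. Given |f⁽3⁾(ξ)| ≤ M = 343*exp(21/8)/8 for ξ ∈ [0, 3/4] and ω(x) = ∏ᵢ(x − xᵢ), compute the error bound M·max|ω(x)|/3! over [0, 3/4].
343*sqrt(3)*exp(21/8)/4096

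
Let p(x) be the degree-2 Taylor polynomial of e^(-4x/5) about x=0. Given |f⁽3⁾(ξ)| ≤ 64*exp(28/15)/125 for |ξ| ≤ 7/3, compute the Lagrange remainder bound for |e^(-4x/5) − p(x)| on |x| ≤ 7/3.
10976*exp(28/15)/10125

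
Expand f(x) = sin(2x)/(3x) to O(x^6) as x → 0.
2/3 - 4*x**2/9 + 4*x**4/45 + O(x**6)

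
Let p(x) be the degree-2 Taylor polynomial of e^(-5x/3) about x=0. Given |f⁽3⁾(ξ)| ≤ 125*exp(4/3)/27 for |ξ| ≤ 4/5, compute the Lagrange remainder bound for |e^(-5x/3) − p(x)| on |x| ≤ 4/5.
32*exp(4/3)/81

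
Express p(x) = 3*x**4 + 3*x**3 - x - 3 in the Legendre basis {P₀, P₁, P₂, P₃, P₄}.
(-12/5)P₀ + (4/5)P₁ + (12/7)P₂ + (6/5)P₃ + (24/35)P₄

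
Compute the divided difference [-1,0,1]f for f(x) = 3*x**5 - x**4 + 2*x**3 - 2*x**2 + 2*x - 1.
-3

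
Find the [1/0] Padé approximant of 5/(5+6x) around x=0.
1 - 6*x/5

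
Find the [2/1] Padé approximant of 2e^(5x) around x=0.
(25*x**2/3 + 20*x/3 + 2)/(1 - 5*x/3)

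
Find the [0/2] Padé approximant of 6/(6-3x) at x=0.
1/(1 - x/2)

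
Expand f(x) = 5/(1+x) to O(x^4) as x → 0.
5 - 5*x + 5*x**2 - 5*x**3 + O(x**4)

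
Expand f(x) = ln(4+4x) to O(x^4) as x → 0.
log(4) + x - x**2/2 + x**3/3 + O(x**4)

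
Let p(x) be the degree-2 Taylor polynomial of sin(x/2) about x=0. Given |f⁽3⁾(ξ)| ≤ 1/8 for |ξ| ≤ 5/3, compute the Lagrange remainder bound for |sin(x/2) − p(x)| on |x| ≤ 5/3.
125/1296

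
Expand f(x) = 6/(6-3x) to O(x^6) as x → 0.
1 + x/2 + x**2/4 + x**3/8 + x**4/16 + x**5/32 + O(x**6)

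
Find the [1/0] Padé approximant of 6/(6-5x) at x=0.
5*x/6 + 1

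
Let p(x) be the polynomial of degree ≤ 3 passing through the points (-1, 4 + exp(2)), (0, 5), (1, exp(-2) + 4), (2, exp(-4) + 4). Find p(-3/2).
(-5 + 21*exp(2) + (29 + 35*exp(2))*exp(4))*exp(-4)/16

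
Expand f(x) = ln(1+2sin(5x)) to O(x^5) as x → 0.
10*x - 50*x**2 + 875*x**3/3 - 6250*x**4/3 + O(x**5)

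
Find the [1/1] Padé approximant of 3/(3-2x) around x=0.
1/(1 - 2*x/3)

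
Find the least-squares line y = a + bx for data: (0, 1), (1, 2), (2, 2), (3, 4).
a = 9/10, b = 9/10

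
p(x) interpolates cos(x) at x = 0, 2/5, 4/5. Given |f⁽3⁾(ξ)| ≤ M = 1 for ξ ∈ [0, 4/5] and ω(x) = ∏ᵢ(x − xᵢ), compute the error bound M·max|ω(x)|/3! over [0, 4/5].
8*sqrt(3)/3375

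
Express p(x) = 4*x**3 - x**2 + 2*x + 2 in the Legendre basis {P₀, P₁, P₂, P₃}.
(5/3)P₀ + (22/5)P₁ + (-2/3)P₂ + (8/5)P₃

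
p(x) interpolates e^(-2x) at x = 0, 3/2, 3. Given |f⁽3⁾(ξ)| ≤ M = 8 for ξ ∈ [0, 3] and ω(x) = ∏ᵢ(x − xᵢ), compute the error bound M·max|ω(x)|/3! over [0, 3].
sqrt(3)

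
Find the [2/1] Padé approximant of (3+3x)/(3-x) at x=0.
(x + 1)/(1 - x/3)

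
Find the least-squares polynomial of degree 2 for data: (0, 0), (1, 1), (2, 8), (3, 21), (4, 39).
-3/35 + (-57/35)x + (20/7)x²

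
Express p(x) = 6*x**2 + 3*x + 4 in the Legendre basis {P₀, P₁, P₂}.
(6)P₀ + (3)P₁ + (4)P₂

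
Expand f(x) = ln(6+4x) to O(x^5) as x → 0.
log(6) + 2*x/3 - 2*x**2/9 + 8*x**3/81 - 4*x**4/81 + O(x**5)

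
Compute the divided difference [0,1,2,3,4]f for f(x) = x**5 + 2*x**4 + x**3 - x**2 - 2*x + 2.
12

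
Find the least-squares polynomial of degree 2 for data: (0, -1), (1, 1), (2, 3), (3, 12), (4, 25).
-16/35 + (-139/70)x + (29/14)x²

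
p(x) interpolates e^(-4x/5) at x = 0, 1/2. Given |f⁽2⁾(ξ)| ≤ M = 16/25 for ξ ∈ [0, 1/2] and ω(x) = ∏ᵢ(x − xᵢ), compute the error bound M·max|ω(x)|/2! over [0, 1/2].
1/50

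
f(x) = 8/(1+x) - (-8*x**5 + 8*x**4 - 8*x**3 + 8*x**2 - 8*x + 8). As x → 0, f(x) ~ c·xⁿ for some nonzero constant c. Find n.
6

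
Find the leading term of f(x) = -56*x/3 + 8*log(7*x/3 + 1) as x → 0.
-196*x**2/9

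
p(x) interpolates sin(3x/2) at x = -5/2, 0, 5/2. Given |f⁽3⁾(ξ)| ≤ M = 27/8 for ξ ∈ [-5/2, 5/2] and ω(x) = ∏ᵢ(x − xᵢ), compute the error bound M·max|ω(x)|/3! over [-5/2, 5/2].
125*sqrt(3)/64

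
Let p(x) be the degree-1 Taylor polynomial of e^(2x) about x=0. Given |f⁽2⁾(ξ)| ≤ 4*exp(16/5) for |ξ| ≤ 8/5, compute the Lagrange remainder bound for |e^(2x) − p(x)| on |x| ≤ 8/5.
128*exp(16/5)/25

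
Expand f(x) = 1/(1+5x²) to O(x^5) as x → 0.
1 - 5*x**2 + 25*x**4 + O(x**5)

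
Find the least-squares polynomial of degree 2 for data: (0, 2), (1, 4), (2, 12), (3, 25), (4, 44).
69/35 + (-9/14)x + (39/14)x²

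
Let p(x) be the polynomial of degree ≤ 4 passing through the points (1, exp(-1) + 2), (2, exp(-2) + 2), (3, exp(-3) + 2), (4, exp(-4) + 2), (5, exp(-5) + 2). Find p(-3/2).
(-8580*exp(3) - 5460*e + 1155 + 256*exp(5) + 10010*exp(2) + 3003*exp(4))*exp(-5)/128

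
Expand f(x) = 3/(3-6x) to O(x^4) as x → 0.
1 + 2*x + 4*x**2 + 8*x**3 + O(x**4)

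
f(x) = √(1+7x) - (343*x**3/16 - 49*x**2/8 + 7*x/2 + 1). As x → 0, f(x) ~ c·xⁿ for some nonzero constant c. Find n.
4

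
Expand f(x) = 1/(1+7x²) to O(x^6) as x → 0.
1 - 7*x**2 + 49*x**4 + O(x**6)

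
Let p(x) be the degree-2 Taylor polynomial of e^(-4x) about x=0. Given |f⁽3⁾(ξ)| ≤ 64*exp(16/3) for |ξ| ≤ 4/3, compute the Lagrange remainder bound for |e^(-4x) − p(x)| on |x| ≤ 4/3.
2048*exp(16/3)/81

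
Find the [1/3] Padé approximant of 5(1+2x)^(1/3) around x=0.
(25*x/3 + 5)/(8*x**3/81 - 2*x**2/9 + x + 1)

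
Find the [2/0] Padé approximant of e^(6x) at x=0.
18*x**2 + 6*x + 1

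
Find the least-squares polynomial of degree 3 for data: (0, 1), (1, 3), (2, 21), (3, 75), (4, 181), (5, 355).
73/63 + (-335/189)x + (16/63)x² + (77/27)x³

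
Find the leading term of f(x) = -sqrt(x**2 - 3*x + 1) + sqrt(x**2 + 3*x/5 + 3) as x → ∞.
9/5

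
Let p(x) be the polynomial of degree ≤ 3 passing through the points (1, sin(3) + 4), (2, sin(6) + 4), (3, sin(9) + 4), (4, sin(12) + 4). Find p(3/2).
15*sin(6)/16 - 5*sin(9)/16 + sin(12)/16 + 5*sin(3)/16 + 4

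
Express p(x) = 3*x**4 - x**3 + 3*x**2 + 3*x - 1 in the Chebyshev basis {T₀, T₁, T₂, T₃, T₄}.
(13/8)T₀ + (9/4)T₁ + (3)T₂ + (-1/4)T₃ + (3/8)T₄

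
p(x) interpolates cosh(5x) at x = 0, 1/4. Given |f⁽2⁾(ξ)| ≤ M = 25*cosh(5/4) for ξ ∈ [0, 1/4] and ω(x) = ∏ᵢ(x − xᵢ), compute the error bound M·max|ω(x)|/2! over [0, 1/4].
25*cosh(5/4)/128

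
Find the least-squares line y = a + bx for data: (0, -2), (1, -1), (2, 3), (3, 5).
a = -5/2, b = 5/2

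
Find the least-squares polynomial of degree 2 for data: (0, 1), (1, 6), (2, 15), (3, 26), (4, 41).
33/35 + (26/7)x + (11/7)x²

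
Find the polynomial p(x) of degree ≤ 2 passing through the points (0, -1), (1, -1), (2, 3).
2*x**2 - 2*x - 1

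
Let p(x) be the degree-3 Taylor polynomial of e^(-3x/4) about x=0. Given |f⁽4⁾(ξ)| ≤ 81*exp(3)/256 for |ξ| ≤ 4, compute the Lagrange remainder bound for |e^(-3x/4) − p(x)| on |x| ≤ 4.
27*exp(3)/8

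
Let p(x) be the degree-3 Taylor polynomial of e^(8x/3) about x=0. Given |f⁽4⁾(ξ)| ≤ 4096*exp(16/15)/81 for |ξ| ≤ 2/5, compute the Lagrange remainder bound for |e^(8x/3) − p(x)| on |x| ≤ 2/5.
8192*exp(16/15)/151875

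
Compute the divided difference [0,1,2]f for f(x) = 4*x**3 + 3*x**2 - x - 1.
15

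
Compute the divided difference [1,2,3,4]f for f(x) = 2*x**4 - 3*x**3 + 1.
17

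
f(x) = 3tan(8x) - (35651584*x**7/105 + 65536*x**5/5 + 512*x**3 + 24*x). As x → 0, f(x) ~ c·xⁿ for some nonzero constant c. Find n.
9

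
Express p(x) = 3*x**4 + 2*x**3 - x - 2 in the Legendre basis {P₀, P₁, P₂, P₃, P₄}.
(-7/5)P₀ + (1/5)P₁ + (12/7)P₂ + (4/5)P₃ + (24/35)P₄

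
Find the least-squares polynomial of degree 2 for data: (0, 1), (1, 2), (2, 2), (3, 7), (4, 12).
44/35 + (-71/70)x + (13/14)x²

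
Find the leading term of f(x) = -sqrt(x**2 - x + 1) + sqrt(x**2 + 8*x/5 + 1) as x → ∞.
13/10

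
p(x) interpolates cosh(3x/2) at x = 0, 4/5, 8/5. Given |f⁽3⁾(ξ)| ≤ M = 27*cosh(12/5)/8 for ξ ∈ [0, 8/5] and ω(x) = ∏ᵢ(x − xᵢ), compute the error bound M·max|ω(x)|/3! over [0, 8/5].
8*sqrt(3)*cosh(12/5)/125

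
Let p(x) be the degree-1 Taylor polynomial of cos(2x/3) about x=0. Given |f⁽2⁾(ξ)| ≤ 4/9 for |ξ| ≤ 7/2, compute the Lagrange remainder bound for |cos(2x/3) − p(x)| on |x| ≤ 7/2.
49/18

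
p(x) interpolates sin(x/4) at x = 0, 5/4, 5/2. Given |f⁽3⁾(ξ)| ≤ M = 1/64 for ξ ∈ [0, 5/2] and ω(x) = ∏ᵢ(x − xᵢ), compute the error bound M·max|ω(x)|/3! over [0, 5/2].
125*sqrt(3)/110592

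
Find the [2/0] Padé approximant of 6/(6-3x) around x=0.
x**2/4 + x/2 + 1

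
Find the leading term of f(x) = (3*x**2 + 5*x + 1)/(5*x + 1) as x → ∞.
3*x/5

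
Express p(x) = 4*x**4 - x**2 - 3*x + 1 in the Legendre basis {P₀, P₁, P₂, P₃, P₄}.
(22/15)P₀ + (-3)P₁ + (34/21)P₂ + (32/35)P₄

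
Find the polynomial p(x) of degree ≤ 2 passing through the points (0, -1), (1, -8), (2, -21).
-3*x**2 - 4*x - 1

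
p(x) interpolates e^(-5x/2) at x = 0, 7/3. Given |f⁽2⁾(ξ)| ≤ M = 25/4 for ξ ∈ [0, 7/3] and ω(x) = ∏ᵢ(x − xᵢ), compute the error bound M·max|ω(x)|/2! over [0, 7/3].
1225/288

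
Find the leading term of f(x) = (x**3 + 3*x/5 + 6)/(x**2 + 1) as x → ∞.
x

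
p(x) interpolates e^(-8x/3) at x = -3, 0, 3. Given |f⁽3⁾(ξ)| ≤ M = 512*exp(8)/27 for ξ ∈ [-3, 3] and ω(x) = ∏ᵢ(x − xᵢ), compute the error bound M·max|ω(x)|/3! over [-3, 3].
512*sqrt(3)*exp(8)/27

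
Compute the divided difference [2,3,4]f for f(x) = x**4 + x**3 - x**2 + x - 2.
63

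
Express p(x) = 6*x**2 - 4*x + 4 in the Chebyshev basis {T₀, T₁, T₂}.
(7)T₀ + (-4)T₁ + (3)T₂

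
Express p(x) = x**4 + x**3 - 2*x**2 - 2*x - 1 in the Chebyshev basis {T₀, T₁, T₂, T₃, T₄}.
(-13/8)T₀ + (-5/4)T₁ + (-1/2)T₂ + (1/4)T₃ + (1/8)T₄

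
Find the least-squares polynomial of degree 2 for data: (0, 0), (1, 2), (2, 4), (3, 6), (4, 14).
18/35 + (-8/35)x + (6/7)x²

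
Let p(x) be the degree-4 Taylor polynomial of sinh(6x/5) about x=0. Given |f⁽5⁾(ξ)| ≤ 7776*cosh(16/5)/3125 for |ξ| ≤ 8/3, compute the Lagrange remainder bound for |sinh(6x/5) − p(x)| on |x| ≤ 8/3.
131072*cosh(16/5)/46875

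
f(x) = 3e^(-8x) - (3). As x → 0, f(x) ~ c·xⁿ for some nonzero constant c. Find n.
1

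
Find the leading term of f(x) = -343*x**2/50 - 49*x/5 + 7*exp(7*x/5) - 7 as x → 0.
2401*x**3/750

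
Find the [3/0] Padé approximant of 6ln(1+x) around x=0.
x*(2*x**2 - 3*x + 6)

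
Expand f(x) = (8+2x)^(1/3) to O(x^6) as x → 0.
2 + x/6 - x**2/72 + 5*x**3/2592 - 5*x**4/15552 + 11*x**5/186624 + O(x**6)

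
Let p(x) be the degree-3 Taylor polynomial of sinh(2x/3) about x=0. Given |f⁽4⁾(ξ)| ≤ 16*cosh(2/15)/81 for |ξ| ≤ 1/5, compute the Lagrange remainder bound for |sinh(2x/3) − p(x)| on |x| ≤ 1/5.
2*cosh(2/15)/151875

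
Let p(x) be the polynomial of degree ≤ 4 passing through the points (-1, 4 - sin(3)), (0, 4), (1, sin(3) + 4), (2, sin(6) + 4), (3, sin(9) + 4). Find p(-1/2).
-105*sin(3)/128 + 7*sin(6)/32 - 5*sin(9)/128 + 4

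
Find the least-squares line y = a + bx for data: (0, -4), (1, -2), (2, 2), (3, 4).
a = -21/5, b = 14/5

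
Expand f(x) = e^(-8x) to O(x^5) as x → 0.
1 - 8*x + 32*x**2 - 256*x**3/3 + 512*x**4/3 + O(x**5)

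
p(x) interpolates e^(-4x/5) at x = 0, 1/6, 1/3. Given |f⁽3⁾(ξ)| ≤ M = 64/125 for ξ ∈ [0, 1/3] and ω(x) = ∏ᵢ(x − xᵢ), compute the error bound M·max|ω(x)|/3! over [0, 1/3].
8*sqrt(3)/91125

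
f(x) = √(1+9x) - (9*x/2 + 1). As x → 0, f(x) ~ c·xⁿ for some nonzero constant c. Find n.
2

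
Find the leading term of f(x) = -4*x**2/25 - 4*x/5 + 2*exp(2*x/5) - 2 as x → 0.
8*x**3/375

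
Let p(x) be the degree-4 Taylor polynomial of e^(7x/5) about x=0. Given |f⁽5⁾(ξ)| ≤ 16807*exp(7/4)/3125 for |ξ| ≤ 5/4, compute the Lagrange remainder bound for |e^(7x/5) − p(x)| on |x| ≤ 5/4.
16807*exp(7/4)/122880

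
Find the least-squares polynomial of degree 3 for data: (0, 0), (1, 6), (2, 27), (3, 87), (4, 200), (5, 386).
13/63 + (451/189)x + (-26/63)x² + (83/27)x³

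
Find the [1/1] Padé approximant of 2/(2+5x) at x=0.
1/(5*x/2 + 1)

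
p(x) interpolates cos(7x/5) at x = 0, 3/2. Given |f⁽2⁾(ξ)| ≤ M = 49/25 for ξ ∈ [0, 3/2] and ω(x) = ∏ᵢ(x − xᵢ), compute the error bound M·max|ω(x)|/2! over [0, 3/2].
441/800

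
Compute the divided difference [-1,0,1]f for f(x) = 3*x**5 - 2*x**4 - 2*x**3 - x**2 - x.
-3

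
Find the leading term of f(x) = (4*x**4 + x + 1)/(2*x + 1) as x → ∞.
2*x**3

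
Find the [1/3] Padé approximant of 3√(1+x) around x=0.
(21*x/8 + 3)/(x**3/64 - x**2/16 + 3*x/8 + 1)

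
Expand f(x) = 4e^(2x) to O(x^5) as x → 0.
4 + 8*x + 8*x**2 + 16*x**3/3 + 8*x**4/3 + O(x**5)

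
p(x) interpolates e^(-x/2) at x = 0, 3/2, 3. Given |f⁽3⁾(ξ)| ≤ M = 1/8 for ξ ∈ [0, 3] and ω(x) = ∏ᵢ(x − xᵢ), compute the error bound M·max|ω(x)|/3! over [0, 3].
sqrt(3)/64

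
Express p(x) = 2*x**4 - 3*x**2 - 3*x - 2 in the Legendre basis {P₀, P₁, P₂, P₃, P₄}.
(-13/5)P₀ + (-3)P₁ + (-6/7)P₂ + (16/35)P₄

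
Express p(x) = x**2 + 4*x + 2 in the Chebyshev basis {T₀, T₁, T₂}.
(5/2)T₀ + (4)T₁ + (1/2)T₂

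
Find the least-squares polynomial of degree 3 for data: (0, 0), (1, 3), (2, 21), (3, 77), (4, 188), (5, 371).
5/21 + (-31/63)x + (-13/21)x² + (28/9)x³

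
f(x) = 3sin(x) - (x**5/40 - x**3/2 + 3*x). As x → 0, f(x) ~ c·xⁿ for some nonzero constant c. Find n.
7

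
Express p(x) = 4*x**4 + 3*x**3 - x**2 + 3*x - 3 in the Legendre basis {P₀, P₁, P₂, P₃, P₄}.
(-38/15)P₀ + (24/5)P₁ + (34/21)P₂ + (6/5)P₃ + (32/35)P₄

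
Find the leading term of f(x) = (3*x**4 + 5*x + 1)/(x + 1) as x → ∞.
3*x**3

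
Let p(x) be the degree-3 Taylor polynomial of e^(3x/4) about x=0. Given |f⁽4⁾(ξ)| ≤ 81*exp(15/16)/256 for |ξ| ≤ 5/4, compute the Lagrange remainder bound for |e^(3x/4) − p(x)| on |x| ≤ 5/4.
16875*exp(15/16)/524288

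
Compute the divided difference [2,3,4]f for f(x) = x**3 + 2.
9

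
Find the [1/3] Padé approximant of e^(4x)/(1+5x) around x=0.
(16*x/11 + 1)/(392*x**3/33 - 116*x**2/11 + 27*x/11 + 1)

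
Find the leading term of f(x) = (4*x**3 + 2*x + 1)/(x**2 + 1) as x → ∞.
4*x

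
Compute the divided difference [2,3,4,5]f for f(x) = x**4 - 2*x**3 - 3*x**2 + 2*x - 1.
12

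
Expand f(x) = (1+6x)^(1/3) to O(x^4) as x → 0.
1 + 2*x - 4*x**2 + 40*x**3/3 + O(x**4)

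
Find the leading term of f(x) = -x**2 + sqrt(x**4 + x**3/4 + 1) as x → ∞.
x/8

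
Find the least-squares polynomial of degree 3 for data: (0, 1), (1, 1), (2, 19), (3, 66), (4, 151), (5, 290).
6/7 + (-89/21)x + (79/28)x² + (23/12)x³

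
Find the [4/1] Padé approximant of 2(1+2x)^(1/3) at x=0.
(32*x**4/243 - 128*x**3/405 + 16*x**2/15 + 64*x/15 + 2)/(22*x/15 + 1)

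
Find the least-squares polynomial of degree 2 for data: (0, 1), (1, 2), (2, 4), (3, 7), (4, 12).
38/35 + (9/70)x + (9/14)x²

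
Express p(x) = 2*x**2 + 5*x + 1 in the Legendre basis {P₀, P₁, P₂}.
(5/3)P₀ + (5)P₁ + (4/3)P₂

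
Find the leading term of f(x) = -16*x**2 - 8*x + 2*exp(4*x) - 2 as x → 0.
64*x**3/3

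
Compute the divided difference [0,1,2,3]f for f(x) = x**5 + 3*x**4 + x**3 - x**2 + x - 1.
44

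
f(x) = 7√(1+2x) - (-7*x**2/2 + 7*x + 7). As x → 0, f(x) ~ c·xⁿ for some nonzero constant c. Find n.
3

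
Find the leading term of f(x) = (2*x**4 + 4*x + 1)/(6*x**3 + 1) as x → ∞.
x/3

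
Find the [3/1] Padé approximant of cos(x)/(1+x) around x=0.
(x**3/24 - 7*x**2/12 + x/12 + 1)/(13*x/12 + 1)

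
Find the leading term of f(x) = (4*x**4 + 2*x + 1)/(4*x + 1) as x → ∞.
x**3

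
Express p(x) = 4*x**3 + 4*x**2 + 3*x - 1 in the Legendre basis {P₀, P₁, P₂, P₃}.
(1/3)P₀ + (27/5)P₁ + (8/3)P₂ + (8/5)P₃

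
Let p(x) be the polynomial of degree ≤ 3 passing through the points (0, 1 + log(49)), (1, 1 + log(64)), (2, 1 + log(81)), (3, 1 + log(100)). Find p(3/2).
-log(35)/8 + log(6)/4 + 1 + log(72)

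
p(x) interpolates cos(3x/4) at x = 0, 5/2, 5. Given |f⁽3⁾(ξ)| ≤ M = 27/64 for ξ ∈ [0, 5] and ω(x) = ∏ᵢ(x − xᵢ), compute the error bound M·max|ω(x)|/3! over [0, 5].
125*sqrt(3)/512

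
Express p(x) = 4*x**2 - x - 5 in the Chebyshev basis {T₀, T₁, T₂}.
(-3)T₀ - T₁ + (2)T₂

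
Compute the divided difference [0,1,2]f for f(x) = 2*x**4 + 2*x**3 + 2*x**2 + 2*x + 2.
22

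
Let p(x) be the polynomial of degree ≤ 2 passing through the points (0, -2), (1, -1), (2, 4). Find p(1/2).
-2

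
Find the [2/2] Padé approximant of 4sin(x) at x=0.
4*x/(x**2/6 + 1)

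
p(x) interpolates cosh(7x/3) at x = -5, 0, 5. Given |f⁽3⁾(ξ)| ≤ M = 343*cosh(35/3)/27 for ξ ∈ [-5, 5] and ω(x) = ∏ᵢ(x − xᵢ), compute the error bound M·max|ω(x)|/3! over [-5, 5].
42875*sqrt(3)*cosh(35/3)/729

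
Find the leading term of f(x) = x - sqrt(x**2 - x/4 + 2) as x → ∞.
1/8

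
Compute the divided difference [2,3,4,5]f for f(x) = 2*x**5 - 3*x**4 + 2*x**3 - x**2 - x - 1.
210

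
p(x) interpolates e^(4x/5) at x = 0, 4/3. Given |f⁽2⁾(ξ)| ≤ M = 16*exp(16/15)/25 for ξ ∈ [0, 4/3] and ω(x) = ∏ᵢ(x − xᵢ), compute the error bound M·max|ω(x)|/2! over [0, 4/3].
32*exp(16/15)/225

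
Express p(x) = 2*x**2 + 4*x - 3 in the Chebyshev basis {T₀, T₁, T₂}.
(-2)T₀ + (4)T₁ + T₂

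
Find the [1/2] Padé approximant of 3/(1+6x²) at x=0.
3/(6*x**2 + 1)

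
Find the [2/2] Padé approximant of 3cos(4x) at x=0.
(3 - 20*x**2)/(4*x**2/3 + 1)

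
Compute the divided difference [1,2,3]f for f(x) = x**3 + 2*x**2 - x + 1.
8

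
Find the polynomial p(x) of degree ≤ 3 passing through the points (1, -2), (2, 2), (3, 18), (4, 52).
x**3 - 3*x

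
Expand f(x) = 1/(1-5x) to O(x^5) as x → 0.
1 + 5*x + 25*x**2 + 125*x**3 + 625*x**4 + O(x**5)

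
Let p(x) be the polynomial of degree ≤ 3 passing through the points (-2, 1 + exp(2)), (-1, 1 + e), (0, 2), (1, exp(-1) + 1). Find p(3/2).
(e*(-5*exp(2) - 19 + 21*e) + 35)*exp(-1)/16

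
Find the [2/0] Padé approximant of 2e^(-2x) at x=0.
4*x**2 - 4*x + 2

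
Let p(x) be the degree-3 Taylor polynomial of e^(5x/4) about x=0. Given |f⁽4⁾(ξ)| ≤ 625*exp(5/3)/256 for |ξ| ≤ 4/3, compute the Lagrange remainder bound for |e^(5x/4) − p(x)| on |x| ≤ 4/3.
625*exp(5/3)/1944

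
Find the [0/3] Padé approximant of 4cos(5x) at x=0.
4/(25*x**2/2 + 1)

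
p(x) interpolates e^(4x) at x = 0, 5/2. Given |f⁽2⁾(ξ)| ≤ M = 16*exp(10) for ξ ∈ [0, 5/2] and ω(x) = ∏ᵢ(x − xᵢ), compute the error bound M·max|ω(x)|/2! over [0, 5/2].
25*exp(10)/2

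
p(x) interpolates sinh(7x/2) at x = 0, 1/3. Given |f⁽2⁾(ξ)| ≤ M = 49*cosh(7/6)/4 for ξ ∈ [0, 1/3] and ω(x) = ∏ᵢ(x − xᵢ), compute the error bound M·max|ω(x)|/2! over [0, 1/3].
49*cosh(7/6)/288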